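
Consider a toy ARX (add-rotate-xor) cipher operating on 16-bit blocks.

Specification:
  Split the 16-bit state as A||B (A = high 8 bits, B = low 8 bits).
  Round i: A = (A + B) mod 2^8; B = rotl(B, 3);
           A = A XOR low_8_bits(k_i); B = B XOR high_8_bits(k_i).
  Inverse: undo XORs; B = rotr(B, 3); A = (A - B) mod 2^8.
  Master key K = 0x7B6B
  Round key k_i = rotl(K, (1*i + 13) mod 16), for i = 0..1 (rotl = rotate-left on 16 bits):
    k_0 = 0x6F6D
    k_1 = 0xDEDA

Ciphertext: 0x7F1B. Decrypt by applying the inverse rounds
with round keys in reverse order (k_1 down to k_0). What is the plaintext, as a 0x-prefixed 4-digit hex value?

0x86FA

s_0 = ciphertext = 0x7F1B
s_1 = InvRound(s_0, k_1) = 0xEDB8
s_2 = InvRound(s_1, k_0) = 0x86FA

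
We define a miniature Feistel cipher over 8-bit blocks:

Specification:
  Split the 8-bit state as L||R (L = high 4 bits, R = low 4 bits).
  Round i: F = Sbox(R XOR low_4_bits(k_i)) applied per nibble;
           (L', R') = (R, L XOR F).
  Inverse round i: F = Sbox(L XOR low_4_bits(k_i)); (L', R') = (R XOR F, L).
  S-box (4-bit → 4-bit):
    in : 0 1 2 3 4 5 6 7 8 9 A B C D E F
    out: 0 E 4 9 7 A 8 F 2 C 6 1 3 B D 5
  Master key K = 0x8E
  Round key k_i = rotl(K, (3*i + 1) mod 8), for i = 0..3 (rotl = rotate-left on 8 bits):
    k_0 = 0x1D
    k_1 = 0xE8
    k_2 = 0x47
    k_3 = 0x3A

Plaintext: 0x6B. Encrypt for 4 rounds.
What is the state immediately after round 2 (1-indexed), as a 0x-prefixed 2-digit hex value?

s_0 = plaintext = 0x6B
s_1 = Round(s_0, k_0) = 0xBE
s_2 = Round(s_1, k_1) = 0xE3
s_3 = Round(s_2, k_2) = 0x39
s_4 = Round(s_3, k_3) = 0x9A

0xE3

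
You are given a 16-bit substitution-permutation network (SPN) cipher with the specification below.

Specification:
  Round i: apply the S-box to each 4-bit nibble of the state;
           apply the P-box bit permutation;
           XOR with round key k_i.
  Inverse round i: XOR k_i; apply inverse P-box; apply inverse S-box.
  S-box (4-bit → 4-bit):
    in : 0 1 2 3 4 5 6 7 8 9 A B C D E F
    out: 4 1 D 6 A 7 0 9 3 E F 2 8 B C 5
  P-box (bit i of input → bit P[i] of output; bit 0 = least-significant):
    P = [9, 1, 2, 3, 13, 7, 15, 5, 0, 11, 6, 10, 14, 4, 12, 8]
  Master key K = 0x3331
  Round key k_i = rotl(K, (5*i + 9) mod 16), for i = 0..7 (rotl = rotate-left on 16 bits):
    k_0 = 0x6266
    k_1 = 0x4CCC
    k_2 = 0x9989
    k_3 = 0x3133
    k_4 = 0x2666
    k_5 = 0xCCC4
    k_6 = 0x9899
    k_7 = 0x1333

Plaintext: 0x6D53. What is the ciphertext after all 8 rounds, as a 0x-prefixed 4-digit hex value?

s_0 = plaintext = 0x6D53
s_1 = Round(s_0, k_0) = 0xCEE1
s_2 = Round(s_1, k_1) = 0xCBAC
s_3 = Round(s_2, k_2) = 0x3021
s_4 = Round(s_3, k_3) = 0x8343
s_5 = Round(s_4, k_4) = 0x6E90
s_6 = Round(s_5, k_5) = 0x4820
s_7 = Round(s_6, k_6) = 0x31AC
s_8 = Round(s_7, k_7) = 0xA38A

0xA38A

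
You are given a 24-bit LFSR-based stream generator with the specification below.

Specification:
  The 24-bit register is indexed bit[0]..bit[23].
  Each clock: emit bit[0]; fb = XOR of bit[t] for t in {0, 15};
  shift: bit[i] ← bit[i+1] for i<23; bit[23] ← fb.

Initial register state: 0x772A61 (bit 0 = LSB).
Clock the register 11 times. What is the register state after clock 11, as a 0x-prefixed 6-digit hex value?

reg_0 = 0x772A61
clock 1: out=1, reg = 0xBB9530
clock 2: out=0, reg = 0xDDCA98
clock 3: out=0, reg = 0xEEE54C
clock 4: out=0, reg = 0xF772A6
clock 5: out=0, reg = 0x7BB953
clock 6: out=1, reg = 0x3DDCA9
clock 7: out=1, reg = 0x1EEE54
clock 8: out=0, reg = 0x8F772A
clock 9: out=0, reg = 0x47BB95
clock 10: out=1, reg = 0x23DDCA
clock 11: out=0, reg = 0x91EEE5

0x91EEE5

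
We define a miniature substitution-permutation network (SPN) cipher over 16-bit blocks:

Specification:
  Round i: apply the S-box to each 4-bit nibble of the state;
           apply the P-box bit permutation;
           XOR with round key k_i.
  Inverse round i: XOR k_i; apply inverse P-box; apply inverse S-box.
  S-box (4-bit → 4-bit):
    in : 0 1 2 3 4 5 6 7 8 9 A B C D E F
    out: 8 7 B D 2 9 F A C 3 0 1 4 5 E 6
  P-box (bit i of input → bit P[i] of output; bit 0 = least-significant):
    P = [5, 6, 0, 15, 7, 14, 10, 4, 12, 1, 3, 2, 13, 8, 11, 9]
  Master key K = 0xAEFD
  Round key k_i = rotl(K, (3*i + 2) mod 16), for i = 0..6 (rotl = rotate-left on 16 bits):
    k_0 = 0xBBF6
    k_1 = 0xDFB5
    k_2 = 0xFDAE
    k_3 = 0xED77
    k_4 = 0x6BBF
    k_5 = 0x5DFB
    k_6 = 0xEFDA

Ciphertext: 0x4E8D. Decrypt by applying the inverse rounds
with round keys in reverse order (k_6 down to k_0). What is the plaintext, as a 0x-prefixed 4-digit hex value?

0xA7AA

s_0 = ciphertext = 0x4E8D
s_1 = InvRound(s_0, k_6) = 0x970E
s_2 = InvRound(s_1, k_5) = 0x8026
s_3 = InvRound(s_2, k_4) = 0x6C28
s_4 = InvRound(s_3, k_3) = 0x4E0E
s_5 = InvRound(s_4, k_2) = 0x2BB5
s_6 = InvRound(s_5, k_1) = 0xBBF0
s_7 = InvRound(s_6, k_0) = 0xA7AA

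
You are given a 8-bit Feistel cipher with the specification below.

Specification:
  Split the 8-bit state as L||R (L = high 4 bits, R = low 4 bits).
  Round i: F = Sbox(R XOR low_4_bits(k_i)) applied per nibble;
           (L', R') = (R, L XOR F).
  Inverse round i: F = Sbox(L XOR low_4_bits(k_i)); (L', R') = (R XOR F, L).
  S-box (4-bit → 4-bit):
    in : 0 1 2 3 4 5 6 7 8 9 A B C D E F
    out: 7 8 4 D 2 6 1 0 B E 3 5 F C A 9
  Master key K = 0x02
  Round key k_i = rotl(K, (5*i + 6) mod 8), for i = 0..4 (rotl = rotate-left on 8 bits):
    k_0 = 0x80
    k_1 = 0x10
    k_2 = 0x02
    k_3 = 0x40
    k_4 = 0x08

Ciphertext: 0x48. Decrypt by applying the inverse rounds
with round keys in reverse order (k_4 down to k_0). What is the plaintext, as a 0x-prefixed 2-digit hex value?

0x05

s_0 = ciphertext = 0x48
s_1 = InvRound(s_0, k_4) = 0x74
s_2 = InvRound(s_1, k_3) = 0x47
s_3 = InvRound(s_2, k_2) = 0x64
s_4 = InvRound(s_3, k_1) = 0x56
s_5 = InvRound(s_4, k_0) = 0x05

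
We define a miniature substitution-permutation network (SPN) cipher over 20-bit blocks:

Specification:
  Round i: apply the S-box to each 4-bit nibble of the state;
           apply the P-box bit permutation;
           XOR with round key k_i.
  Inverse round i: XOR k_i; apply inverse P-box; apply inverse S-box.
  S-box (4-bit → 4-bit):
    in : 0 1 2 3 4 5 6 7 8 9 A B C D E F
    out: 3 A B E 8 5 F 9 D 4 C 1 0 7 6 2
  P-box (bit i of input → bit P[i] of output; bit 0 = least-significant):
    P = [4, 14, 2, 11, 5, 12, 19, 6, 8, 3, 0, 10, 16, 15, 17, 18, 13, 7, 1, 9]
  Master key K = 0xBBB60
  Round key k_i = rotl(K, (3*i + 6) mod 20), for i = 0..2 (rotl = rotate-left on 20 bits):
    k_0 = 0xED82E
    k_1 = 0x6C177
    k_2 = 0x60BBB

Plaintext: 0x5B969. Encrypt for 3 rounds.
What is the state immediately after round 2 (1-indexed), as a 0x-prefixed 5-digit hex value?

0x46632

s_0 = plaintext = 0x5B969
s_1 = Round(s_0, k_0) = 0x7E849
s_2 = Round(s_1, k_1) = 0x46632
s_3 = Round(s_2, k_2) = 0x9D4E2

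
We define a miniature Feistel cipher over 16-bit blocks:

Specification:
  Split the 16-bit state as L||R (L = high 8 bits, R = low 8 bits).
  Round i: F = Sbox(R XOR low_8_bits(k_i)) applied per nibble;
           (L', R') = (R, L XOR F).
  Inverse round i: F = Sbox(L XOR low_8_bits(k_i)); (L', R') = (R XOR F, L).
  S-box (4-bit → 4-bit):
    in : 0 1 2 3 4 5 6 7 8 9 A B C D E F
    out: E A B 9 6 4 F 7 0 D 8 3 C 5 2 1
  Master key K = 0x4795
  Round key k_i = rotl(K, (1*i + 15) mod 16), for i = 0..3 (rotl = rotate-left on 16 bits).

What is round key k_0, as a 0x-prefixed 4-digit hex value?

K = 0x4795
k_0 = rotl(K, (1*0+15) mod 16) = rotl(K, 15) = 0xA3CA

0xA3CA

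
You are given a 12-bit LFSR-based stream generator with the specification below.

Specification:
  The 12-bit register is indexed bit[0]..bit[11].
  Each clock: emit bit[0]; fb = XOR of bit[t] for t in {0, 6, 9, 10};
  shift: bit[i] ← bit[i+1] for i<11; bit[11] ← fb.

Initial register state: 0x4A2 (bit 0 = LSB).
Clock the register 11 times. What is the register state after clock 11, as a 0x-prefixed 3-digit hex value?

0x72E

reg_0 = 0x4A2
clock 1: out=0, reg = 0xA51
clock 2: out=1, reg = 0xD28
clock 3: out=0, reg = 0xE94
clock 4: out=0, reg = 0x74A
clock 5: out=0, reg = 0xBA5
clock 6: out=1, reg = 0x5D2
clock 7: out=0, reg = 0x2E9
clock 8: out=1, reg = 0x974
clock 9: out=0, reg = 0xCBA
clock 10: out=0, reg = 0xE5D
clock 11: out=1, reg = 0x72E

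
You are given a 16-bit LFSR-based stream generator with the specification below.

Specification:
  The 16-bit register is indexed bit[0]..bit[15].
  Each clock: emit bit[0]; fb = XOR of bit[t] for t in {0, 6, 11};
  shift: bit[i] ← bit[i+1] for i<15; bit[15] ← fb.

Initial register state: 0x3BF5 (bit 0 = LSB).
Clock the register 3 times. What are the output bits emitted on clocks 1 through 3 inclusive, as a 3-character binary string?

reg_0 = 0x3BF5
clock 1: out=1, reg = 0x9DFA
clock 2: out=0, reg = 0x4EFD
clock 3: out=1, reg = 0xA77E

101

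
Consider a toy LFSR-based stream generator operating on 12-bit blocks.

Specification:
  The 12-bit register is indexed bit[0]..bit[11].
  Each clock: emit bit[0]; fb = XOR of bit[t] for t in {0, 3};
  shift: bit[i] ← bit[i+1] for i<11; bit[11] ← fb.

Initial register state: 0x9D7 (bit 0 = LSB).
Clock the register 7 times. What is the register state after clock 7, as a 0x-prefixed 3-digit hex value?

reg_0 = 0x9D7
clock 1: out=1, reg = 0xCEB
clock 2: out=1, reg = 0x675
clock 3: out=1, reg = 0xB3A
clock 4: out=0, reg = 0xD9D
clock 5: out=1, reg = 0x6CE
clock 6: out=0, reg = 0xB67
clock 7: out=1, reg = 0xDB3

0xDB3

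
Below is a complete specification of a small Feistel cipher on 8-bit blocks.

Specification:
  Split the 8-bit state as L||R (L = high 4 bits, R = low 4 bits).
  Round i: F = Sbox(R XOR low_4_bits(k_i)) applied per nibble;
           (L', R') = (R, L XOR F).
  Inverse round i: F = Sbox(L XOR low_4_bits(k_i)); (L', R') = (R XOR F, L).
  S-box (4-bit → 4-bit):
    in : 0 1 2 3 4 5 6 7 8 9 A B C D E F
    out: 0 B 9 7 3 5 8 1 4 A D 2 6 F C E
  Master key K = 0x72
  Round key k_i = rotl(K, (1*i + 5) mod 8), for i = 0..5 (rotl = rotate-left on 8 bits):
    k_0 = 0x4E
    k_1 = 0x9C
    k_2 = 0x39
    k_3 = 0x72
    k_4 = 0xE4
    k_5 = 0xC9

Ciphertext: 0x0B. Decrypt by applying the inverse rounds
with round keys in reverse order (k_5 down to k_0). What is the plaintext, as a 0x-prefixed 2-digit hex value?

s_0 = ciphertext = 0x0B
s_1 = InvRound(s_0, k_5) = 0x10
s_2 = InvRound(s_1, k_4) = 0x51
s_3 = InvRound(s_2, k_3) = 0x05
s_4 = InvRound(s_3, k_2) = 0xF0
s_5 = InvRound(s_4, k_1) = 0x7F
s_6 = InvRound(s_5, k_0) = 0x57

0x57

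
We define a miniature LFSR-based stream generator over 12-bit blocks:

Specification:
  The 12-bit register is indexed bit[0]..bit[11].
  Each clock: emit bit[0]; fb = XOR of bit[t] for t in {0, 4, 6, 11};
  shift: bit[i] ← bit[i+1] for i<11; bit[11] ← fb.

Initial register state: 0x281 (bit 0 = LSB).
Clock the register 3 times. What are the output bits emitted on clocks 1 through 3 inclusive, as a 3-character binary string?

100

reg_0 = 0x281
clock 1: out=1, reg = 0x940
clock 2: out=0, reg = 0x4A0
clock 3: out=0, reg = 0x250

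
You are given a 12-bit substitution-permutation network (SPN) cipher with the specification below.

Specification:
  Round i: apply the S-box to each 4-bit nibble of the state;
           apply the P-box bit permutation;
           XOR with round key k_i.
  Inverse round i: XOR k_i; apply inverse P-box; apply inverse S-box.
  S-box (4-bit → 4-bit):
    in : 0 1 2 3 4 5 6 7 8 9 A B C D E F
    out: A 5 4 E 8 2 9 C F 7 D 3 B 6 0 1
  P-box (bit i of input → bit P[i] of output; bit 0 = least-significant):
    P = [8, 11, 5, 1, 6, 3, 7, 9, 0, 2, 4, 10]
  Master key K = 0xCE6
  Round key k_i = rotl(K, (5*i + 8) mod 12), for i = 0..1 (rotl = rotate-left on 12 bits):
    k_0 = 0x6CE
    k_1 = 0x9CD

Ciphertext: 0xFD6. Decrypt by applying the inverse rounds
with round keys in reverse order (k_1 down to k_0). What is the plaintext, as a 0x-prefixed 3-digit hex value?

0x490

s_0 = ciphertext = 0xFD6
s_1 = InvRound(s_0, k_1) = 0xA04
s_2 = InvRound(s_1, k_0) = 0x490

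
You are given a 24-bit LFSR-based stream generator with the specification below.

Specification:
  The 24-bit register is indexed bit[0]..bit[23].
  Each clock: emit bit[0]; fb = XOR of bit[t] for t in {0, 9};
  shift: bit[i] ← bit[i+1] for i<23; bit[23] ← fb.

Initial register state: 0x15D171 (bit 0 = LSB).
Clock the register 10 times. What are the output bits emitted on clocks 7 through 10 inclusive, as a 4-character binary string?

1010

reg_0 = 0x15D171
clock 1: out=1, reg = 0x8AE8B8
clock 2: out=0, reg = 0x45745C
clock 3: out=0, reg = 0x22BA2E
clock 4: out=0, reg = 0x915D17
clock 5: out=1, reg = 0xC8AE8B
clock 6: out=1, reg = 0x645745
clock 7: out=1, reg = 0x322BA2
clock 8: out=0, reg = 0x9915D1
clock 9: out=1, reg = 0xCC8AE8
clock 10: out=0, reg = 0xE64574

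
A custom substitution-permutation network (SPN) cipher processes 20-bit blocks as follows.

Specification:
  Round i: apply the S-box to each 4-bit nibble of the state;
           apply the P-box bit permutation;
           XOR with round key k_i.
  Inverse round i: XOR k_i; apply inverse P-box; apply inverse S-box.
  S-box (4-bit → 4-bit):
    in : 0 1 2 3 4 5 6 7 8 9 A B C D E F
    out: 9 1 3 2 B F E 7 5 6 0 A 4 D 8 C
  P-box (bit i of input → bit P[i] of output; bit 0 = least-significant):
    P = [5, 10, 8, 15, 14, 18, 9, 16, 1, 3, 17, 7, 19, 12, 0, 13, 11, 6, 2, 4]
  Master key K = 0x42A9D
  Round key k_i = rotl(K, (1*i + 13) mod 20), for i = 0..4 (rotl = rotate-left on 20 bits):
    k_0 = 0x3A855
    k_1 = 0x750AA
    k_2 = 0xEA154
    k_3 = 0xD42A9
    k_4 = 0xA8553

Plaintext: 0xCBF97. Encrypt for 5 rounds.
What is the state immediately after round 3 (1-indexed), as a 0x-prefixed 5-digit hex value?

s_0 = plaintext = 0xCBF97
s_1 = Round(s_0, k_0) = 0x59FF1
s_2 = Round(s_1, k_1) = 0x44A5F
s_3 = Round(s_2, k_2) = 0x35A04
s_4 = Round(s_3, k_3) = 0x4B6C8
s_5 = Round(s_4, k_4) = 0x8BEAB

0x35A04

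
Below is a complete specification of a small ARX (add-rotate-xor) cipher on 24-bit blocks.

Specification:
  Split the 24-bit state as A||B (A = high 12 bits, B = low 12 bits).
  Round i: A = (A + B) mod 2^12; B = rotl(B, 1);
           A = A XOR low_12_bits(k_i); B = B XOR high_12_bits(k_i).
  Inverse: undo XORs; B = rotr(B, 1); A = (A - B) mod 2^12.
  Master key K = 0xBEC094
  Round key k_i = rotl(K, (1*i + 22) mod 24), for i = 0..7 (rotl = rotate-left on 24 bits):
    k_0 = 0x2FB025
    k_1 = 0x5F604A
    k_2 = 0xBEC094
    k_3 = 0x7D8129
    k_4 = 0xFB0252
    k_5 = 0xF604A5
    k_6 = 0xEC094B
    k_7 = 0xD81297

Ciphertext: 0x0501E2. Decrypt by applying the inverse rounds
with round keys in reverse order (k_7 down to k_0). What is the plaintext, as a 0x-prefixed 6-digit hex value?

s_0 = ciphertext = 0x0501E2
s_1 = InvRound(s_0, k_7) = 0x496E31
s_2 = InvRound(s_1, k_6) = 0x565878
s_3 = InvRound(s_2, k_5) = 0xE3438C
s_4 = InvRound(s_3, k_4) = 0x64861E
s_5 = InvRound(s_4, k_3) = 0x67E0E3
s_6 = InvRound(s_5, k_2) = 0x963D87
s_7 = InvRound(s_6, k_1) = 0xCF1C38
s_8 = InvRound(s_7, k_0) = 0xD73F61

0xD73F61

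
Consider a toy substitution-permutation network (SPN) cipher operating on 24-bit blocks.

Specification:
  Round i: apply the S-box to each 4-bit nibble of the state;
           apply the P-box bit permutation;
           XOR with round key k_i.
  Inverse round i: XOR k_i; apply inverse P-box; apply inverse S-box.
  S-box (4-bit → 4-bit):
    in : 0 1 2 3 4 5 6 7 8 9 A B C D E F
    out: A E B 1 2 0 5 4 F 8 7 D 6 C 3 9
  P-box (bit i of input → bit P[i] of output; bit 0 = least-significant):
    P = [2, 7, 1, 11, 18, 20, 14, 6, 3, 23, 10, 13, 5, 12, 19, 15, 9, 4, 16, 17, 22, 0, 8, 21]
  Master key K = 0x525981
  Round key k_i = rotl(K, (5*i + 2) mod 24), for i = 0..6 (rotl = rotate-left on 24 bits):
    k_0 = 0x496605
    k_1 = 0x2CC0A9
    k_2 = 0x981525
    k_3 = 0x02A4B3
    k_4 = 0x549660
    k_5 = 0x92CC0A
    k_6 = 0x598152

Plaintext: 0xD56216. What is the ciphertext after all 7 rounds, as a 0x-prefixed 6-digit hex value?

0xD499DD

s_0 = plaintext = 0xD56216
s_1 = Round(s_0, k_0) = 0xF1076B
s_2 = Round(s_1, k_1) = 0x4B1CBF
s_3 = Round(s_2, k_2) = 0x17CB60
s_4 = Round(s_3, k_3) = 0x2FD93A
s_5 = Round(s_4, k_4) = 0x3A34E7
s_6 = Round(s_5, k_5) = 0x47CE38
s_7 = Round(s_6, k_6) = 0xD499DD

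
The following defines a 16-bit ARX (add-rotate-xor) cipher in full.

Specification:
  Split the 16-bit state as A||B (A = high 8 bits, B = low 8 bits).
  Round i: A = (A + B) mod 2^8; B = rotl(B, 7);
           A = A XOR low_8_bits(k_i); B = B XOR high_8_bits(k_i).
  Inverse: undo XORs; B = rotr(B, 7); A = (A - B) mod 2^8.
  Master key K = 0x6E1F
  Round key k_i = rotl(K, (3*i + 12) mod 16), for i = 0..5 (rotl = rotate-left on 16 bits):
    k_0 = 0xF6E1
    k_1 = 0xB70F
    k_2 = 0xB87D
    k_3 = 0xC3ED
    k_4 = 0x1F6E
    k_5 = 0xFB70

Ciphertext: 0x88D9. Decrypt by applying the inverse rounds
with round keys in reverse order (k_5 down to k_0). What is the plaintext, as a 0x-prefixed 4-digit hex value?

0x89A1

s_0 = ciphertext = 0x88D9
s_1 = InvRound(s_0, k_5) = 0xB444
s_2 = InvRound(s_1, k_4) = 0x24B6
s_3 = InvRound(s_2, k_3) = 0xDFEA
s_4 = InvRound(s_3, k_2) = 0xFEA4
s_5 = InvRound(s_4, k_1) = 0xCB26
s_6 = InvRound(s_5, k_0) = 0x89A1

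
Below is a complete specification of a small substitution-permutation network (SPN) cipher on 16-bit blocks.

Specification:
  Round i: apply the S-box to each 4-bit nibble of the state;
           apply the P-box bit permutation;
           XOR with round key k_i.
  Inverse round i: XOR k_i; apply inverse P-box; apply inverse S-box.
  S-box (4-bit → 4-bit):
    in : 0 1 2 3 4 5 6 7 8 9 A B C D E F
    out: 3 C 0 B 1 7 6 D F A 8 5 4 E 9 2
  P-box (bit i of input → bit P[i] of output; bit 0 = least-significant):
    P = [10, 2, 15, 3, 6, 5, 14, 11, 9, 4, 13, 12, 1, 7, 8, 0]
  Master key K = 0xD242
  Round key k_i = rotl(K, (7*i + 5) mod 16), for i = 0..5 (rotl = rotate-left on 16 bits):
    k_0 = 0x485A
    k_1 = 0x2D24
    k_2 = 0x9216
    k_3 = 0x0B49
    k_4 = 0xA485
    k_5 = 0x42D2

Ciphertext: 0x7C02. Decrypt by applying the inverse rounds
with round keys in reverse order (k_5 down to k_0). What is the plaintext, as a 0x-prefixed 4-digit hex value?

0x1768

s_0 = ciphertext = 0x7C02
s_1 = InvRound(s_0, k_5) = 0xF8E4
s_2 = InvRound(s_1, k_4) = 0xAA84
s_3 = InvRound(s_2, k_3) = 0xDC4D
s_4 = InvRound(s_3, k_2) = 0xE07E
s_5 = InvRound(s_4, k_1) = 0xBF77
s_6 = InvRound(s_5, k_0) = 0x1768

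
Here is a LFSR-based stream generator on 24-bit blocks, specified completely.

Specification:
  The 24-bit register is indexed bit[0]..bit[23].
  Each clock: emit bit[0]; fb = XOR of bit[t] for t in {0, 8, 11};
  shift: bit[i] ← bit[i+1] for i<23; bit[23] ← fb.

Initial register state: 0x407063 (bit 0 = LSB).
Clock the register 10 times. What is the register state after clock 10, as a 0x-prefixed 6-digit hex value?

0x07501C

reg_0 = 0x407063
clock 1: out=1, reg = 0xA03831
clock 2: out=1, reg = 0x501C18
clock 3: out=0, reg = 0xA80E0C
clock 4: out=0, reg = 0xD40706
clock 5: out=0, reg = 0xEA0383
clock 6: out=1, reg = 0x7501C1
clock 7: out=1, reg = 0x3A80E0
clock 8: out=0, reg = 0x1D4070
clock 9: out=0, reg = 0x0EA038
clock 10: out=0, reg = 0x07501C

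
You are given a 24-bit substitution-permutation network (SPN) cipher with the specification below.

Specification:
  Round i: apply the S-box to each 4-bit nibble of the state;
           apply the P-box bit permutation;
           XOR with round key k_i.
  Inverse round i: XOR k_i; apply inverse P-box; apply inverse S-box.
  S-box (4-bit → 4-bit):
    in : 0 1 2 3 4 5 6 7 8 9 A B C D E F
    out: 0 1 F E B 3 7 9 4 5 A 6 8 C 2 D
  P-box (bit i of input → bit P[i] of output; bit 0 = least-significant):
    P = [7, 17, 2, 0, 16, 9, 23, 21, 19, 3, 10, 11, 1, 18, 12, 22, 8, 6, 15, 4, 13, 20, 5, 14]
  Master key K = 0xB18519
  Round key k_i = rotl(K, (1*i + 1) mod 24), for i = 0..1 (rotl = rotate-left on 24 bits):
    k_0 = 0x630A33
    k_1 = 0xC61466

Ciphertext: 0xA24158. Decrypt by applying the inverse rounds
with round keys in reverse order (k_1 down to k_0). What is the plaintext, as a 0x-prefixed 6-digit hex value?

0x645ED7

s_0 = ciphertext = 0xA24158
s_1 = InvRound(s_0, k_1) = 0xD72BC8
s_2 = InvRound(s_1, k_0) = 0x645ED7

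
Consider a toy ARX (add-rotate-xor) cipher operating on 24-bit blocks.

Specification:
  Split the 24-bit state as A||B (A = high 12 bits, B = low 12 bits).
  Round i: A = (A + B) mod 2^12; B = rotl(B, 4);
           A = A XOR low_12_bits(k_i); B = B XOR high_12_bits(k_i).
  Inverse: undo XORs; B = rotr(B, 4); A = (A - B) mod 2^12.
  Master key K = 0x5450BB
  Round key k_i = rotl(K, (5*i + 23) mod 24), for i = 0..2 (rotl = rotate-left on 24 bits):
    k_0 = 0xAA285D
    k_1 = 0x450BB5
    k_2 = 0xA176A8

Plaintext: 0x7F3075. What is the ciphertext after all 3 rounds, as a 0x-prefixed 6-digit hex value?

s_0 = plaintext = 0x7F3075
s_1 = Round(s_0, k_0) = 0x035DF2
s_2 = Round(s_1, k_1) = 0x592B7D
s_3 = Round(s_2, k_2) = 0x7A7DCC

0x7A7DCC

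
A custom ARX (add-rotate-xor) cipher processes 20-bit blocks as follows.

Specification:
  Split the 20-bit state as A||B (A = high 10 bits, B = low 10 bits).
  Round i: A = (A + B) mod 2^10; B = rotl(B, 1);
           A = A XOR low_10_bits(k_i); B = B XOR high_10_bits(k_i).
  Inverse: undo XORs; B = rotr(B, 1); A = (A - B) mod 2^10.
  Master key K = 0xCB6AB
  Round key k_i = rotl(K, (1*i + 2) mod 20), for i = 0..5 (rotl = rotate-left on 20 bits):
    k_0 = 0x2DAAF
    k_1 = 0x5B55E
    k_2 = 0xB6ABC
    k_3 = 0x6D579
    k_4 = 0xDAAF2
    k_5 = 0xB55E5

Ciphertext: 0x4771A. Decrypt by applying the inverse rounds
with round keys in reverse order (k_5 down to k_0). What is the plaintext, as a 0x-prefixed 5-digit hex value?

0xCE4AC

s_0 = ciphertext = 0x4771A
s_1 = InvRound(s_0, k_5) = 0x846E7
s_2 = InvRound(s_1, k_4) = 0x876C6
s_3 = InvRound(s_2, k_3) = 0xEAFB9
s_4 = InvRound(s_3, k_2) = 0x99AB1
s_5 = InvRound(s_4, k_1) = 0x529EE
s_6 = InvRound(s_5, k_0) = 0xCE4AC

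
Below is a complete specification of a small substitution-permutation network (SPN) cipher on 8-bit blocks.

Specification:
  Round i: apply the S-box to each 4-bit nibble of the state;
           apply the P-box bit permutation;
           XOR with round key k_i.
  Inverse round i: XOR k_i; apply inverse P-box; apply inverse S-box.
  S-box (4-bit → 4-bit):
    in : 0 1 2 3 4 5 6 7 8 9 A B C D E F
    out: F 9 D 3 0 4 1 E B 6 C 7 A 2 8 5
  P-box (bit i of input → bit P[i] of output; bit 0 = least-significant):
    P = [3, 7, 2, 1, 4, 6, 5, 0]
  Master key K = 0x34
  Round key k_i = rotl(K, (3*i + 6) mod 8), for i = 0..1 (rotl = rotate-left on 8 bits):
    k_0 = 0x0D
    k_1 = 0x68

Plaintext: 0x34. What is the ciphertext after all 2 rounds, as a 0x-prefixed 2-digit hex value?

0xC8

s_0 = plaintext = 0x34
s_1 = Round(s_0, k_0) = 0x5D
s_2 = Round(s_1, k_1) = 0xC8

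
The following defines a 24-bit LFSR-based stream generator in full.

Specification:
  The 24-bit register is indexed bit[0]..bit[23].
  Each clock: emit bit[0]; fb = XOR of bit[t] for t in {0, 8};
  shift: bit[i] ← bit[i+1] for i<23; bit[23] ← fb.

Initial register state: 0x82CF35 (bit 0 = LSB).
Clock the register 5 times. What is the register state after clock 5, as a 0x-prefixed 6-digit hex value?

0xD41679

reg_0 = 0x82CF35
clock 1: out=1, reg = 0x41679A
clock 2: out=0, reg = 0xA0B3CD
clock 3: out=1, reg = 0x5059E6
clock 4: out=0, reg = 0xA82CF3
clock 5: out=1, reg = 0xD41679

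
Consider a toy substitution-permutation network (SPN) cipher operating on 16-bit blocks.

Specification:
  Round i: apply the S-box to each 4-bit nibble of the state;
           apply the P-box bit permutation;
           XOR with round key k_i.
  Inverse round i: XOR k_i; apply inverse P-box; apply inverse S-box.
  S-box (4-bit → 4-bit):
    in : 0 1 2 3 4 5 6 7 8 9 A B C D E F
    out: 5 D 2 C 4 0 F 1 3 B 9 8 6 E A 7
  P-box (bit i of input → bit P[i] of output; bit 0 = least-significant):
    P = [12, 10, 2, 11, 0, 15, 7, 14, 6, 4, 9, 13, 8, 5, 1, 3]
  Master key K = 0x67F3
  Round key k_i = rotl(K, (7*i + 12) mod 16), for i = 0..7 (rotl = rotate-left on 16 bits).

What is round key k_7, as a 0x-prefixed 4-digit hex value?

K = 0x67F3
k_0 = rotl(K, (7*0+12) mod 16) = rotl(K, 12) = 0x367F
k_1 = rotl(K, (7*1+12) mod 16) = rotl(K, 3) = 0x3F9B
k_2 = rotl(K, (7*2+12) mod 16) = rotl(K, 10) = 0xCD9F
k_3 = rotl(K, (7*3+12) mod 16) = rotl(K, 1) = 0xCFE6
k_4 = rotl(K, (7*4+12) mod 16) = rotl(K, 8) = 0xF367
k_5 = rotl(K, (7*5+12) mod 16) = rotl(K, 15) = 0xB3F9
k_6 = rotl(K, (7*6+12) mod 16) = rotl(K, 6) = 0xFCD9
k_7 = rotl(K, (7*7+12) mod 16) = rotl(K, 13) = 0x6CFE

0x6CFE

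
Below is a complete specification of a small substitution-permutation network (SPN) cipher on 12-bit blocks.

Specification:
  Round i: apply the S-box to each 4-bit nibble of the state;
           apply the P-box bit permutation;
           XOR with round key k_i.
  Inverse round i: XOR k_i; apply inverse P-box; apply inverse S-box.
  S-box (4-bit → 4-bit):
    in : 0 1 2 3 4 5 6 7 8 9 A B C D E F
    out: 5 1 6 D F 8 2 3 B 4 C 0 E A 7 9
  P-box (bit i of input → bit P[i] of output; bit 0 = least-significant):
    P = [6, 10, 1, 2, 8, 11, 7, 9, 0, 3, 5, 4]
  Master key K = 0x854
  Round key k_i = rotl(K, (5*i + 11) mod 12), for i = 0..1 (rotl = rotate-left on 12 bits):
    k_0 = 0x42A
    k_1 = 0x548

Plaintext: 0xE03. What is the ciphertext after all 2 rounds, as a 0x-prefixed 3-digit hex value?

s_0 = plaintext = 0xE03
s_1 = Round(s_0, k_0) = 0x5C5
s_2 = Round(s_1, k_1) = 0xFDC

0xFDC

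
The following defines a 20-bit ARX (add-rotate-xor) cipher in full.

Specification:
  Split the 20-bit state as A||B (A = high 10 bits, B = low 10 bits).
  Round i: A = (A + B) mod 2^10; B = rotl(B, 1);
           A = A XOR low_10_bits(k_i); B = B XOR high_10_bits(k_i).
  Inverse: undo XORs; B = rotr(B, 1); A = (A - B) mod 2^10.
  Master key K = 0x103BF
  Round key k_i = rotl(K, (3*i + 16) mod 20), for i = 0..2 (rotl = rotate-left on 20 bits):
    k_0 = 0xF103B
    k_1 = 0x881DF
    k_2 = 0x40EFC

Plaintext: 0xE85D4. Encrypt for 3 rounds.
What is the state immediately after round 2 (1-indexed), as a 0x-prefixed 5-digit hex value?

0x196F8

s_0 = plaintext = 0xE85D4
s_1 = Round(s_0, k_0) = 0x5386C
s_2 = Round(s_1, k_1) = 0x196F8
s_3 = Round(s_2, k_2) = 0x684F2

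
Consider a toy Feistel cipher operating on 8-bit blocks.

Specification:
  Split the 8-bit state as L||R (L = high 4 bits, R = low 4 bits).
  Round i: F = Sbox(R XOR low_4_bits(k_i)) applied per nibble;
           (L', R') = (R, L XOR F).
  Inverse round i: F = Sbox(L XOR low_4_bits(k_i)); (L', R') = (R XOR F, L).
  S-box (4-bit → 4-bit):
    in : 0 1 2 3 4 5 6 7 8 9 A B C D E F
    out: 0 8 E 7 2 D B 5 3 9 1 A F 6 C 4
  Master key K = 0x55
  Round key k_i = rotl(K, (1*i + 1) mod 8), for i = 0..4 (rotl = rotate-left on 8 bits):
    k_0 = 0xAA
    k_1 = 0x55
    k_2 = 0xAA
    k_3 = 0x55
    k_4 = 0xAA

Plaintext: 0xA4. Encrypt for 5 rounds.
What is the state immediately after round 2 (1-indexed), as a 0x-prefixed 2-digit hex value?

0x63

s_0 = plaintext = 0xA4
s_1 = Round(s_0, k_0) = 0x46
s_2 = Round(s_1, k_1) = 0x63
s_3 = Round(s_2, k_2) = 0x3F
s_4 = Round(s_3, k_3) = 0xF2
s_5 = Round(s_4, k_4) = 0x2C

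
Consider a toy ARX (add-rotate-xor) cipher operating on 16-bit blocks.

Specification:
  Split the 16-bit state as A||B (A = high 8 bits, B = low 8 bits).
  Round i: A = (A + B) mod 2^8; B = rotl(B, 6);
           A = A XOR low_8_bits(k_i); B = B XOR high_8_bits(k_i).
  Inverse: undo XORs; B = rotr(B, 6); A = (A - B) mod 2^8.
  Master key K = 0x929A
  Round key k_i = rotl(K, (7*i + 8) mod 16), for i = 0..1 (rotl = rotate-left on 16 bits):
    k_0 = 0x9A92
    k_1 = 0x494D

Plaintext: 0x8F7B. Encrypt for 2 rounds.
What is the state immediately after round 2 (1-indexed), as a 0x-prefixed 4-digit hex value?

s_0 = plaintext = 0x8F7B
s_1 = Round(s_0, k_0) = 0x9844
s_2 = Round(s_1, k_1) = 0x9158

0x9158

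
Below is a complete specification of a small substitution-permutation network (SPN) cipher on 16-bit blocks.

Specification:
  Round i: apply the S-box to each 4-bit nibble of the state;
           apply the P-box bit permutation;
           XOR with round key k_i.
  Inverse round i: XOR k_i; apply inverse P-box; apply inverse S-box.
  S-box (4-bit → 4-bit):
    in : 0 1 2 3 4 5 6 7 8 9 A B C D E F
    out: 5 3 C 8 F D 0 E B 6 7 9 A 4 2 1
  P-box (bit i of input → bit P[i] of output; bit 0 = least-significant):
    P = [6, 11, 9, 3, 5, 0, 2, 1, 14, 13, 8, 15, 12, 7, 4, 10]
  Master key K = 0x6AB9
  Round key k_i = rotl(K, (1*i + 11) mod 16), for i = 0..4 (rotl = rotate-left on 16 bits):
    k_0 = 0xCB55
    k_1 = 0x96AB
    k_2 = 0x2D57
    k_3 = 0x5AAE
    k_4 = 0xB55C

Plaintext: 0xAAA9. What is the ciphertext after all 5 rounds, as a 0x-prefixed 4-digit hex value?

0x9196

s_0 = plaintext = 0xAAA9
s_1 = Round(s_0, k_0) = 0xB0E0
s_2 = Round(s_1, k_1) = 0xC1EA
s_3 = Round(s_2, k_2) = 0x4396
s_4 = Round(s_3, k_3) = 0xCE3B
s_5 = Round(s_4, k_4) = 0x9196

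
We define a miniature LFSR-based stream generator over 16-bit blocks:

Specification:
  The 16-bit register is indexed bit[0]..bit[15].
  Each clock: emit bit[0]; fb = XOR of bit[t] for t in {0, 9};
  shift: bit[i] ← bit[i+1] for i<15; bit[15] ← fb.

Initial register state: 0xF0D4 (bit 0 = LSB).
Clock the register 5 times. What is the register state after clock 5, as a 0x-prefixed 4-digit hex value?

reg_0 = 0xF0D4
clock 1: out=0, reg = 0x786A
clock 2: out=0, reg = 0x3C35
clock 3: out=1, reg = 0x9E1A
clock 4: out=0, reg = 0xCF0D
clock 5: out=1, reg = 0x6786

0x6786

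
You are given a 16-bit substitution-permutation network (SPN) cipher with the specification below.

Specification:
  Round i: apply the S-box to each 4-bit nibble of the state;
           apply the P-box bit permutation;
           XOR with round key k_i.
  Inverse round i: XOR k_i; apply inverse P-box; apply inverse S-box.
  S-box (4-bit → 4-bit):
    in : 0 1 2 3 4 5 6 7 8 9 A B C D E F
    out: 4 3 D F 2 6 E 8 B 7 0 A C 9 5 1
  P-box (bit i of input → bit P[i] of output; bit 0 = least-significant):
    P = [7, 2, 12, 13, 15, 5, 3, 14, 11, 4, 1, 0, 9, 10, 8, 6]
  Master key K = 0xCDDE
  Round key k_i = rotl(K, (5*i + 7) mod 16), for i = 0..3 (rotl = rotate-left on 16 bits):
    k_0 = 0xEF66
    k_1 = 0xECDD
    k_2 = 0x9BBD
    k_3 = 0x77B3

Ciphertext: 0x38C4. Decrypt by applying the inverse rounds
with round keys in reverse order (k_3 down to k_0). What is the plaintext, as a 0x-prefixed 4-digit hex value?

0xFF2B

s_0 = ciphertext = 0x38C4
s_1 = InvRound(s_0, k_3) = 0x33B4
s_2 = InvRound(s_1, k_2) = 0xADE7
s_3 = InvRound(s_2, k_1) = 0x056A
s_4 = InvRound(s_3, k_0) = 0xFF2B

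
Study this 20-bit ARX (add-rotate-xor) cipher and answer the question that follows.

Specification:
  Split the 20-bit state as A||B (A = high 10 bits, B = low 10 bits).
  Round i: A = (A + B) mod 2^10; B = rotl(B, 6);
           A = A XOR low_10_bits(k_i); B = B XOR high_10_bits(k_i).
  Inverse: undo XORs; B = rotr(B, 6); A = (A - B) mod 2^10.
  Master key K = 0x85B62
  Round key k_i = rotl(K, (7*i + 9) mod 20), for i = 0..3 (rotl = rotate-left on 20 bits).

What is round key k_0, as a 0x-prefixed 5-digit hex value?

0x6C50B

K = 0x85B62
k_0 = rotl(K, (7*0+9) mod 20) = rotl(K, 9) = 0x6C50B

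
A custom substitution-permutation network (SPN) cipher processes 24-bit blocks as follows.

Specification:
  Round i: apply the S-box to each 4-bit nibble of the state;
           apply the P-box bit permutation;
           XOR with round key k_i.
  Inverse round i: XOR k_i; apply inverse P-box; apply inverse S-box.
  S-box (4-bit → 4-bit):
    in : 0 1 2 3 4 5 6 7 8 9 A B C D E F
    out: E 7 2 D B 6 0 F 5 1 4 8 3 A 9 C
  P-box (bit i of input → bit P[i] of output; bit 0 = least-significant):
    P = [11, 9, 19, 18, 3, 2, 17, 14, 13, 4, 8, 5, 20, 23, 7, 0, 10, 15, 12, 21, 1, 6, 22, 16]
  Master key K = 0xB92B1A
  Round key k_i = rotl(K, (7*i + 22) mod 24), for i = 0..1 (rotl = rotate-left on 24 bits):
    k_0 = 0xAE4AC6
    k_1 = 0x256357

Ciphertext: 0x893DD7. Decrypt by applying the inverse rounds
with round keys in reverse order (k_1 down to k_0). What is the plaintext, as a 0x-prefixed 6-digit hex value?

0x08DD63

s_0 = ciphertext = 0x893DD7
s_1 = InvRound(s_0, k_1) = 0x6356B7
s_2 = InvRound(s_1, k_0) = 0x08DD63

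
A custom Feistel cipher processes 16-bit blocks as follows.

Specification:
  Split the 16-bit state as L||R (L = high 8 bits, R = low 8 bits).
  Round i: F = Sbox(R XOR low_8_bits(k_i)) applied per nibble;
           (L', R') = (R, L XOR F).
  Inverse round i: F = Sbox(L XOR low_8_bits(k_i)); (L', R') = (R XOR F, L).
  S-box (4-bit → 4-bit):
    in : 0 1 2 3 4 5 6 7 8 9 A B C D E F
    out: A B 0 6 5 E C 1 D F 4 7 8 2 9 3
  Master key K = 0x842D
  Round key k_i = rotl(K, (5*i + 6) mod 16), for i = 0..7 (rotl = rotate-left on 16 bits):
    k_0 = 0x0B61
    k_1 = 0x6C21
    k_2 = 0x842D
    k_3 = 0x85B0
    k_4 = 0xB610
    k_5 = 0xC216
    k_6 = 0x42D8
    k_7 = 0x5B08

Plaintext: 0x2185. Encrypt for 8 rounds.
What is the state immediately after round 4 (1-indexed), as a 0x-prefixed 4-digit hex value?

s_0 = plaintext = 0x2185
s_1 = Round(s_0, k_0) = 0x85B4
s_2 = Round(s_1, k_1) = 0xB47B
s_3 = Round(s_2, k_2) = 0x7B58
s_4 = Round(s_3, k_3) = 0x58E6
s_5 = Round(s_4, k_4) = 0xE664
s_6 = Round(s_5, k_5) = 0x64F6
s_7 = Round(s_6, k_6) = 0xF66D
s_8 = Round(s_7, k_7) = 0x6D38

0x58E6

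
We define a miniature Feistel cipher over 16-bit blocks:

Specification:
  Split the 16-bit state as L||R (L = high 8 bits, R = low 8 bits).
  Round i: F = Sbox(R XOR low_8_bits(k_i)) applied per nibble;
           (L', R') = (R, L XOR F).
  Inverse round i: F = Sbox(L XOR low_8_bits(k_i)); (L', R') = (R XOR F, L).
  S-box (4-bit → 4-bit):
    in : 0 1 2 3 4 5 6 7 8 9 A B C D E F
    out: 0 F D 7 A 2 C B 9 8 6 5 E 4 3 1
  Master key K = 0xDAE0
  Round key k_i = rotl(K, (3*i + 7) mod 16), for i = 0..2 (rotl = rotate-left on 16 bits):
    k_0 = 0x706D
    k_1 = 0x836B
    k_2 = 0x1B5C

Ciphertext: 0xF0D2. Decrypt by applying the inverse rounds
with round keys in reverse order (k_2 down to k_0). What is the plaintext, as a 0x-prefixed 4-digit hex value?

0xF0BB

s_0 = ciphertext = 0xF0D2
s_1 = InvRound(s_0, k_2) = 0xBCF0
s_2 = InvRound(s_1, k_1) = 0xBBBC
s_3 = InvRound(s_2, k_0) = 0xF0BB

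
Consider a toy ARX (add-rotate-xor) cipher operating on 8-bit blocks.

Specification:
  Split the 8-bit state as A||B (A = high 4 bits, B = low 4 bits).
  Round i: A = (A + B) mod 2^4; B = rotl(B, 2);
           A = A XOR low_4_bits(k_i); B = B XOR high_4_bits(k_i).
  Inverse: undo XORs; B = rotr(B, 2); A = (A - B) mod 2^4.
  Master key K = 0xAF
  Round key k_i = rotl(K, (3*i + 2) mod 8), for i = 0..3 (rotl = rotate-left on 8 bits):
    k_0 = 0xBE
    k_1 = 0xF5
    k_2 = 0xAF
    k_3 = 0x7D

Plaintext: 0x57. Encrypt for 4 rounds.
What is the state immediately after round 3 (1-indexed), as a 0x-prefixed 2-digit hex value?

s_0 = plaintext = 0x57
s_1 = Round(s_0, k_0) = 0x26
s_2 = Round(s_1, k_1) = 0xD6
s_3 = Round(s_2, k_2) = 0xC3
s_4 = Round(s_3, k_3) = 0x2B

0xC3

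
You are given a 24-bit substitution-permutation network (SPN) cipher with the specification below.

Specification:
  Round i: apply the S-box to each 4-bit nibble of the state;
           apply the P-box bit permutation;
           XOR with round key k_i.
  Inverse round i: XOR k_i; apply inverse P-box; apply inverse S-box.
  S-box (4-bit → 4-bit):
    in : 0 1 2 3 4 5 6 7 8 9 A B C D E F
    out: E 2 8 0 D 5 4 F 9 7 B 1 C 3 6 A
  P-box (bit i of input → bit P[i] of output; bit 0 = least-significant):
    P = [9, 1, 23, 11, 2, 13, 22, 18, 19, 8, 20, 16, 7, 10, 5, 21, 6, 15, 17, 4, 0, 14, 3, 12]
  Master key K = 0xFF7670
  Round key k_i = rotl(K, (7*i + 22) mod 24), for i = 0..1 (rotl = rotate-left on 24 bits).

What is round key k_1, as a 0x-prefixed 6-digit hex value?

K = 0xFF7670
k_0 = rotl(K, (7*0+22) mod 24) = rotl(K, 22) = 0x3FDD9C
k_1 = rotl(K, (7*1+22) mod 24) = rotl(K, 5) = 0xEECE1F

0xEECE1F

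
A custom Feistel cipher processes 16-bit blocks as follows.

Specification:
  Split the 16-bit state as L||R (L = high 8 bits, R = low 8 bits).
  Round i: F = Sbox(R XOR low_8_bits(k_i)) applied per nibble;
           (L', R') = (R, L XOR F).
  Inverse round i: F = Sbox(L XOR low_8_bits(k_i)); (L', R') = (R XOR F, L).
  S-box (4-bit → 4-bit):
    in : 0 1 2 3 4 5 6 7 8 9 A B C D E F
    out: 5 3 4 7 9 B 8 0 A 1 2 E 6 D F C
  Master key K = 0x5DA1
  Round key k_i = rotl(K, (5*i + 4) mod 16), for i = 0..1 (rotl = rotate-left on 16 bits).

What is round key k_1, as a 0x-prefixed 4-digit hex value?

K = 0x5DA1
k_0 = rotl(K, (5*0+4) mod 16) = rotl(K, 4) = 0xDA15
k_1 = rotl(K, (5*1+4) mod 16) = rotl(K, 9) = 0x42BB

0x42BB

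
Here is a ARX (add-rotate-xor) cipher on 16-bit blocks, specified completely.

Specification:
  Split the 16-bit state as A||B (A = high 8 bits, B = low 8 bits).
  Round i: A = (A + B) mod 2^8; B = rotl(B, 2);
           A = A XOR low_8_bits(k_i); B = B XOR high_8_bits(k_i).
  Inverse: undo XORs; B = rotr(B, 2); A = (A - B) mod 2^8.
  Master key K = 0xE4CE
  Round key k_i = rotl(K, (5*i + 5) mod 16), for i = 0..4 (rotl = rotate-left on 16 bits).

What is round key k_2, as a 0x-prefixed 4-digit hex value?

K = 0xE4CE
k_0 = rotl(K, (5*0+5) mod 16) = rotl(K, 5) = 0x99DC
k_1 = rotl(K, (5*1+5) mod 16) = rotl(K, 10) = 0x3B93
k_2 = rotl(K, (5*2+5) mod 16) = rotl(K, 15) = 0x7267

0x7267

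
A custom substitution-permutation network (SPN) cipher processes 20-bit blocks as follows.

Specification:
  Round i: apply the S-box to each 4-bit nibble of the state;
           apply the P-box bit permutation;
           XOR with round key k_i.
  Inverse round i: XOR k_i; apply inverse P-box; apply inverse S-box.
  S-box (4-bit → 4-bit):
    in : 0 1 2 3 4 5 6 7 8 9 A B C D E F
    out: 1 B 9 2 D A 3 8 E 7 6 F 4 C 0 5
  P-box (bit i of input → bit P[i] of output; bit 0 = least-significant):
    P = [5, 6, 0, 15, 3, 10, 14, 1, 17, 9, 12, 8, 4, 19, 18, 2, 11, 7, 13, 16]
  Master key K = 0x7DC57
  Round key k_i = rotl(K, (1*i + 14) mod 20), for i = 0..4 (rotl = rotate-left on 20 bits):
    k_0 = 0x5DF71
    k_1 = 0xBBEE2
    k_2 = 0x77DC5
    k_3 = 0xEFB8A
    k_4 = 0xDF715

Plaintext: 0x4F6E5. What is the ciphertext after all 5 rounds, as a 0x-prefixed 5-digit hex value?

s_0 = plaintext = 0x4F6E5
s_1 = Round(s_0, k_0) = 0x27521
s_2 = Round(s_1, k_1) = 0xA358C
s_3 = Round(s_2, k_2) = 0xF1A46
s_4 = Round(s_3, k_3) = 0x681F4
s_5 = Round(s_4, k_4) = 0x33CB8

0x33CB8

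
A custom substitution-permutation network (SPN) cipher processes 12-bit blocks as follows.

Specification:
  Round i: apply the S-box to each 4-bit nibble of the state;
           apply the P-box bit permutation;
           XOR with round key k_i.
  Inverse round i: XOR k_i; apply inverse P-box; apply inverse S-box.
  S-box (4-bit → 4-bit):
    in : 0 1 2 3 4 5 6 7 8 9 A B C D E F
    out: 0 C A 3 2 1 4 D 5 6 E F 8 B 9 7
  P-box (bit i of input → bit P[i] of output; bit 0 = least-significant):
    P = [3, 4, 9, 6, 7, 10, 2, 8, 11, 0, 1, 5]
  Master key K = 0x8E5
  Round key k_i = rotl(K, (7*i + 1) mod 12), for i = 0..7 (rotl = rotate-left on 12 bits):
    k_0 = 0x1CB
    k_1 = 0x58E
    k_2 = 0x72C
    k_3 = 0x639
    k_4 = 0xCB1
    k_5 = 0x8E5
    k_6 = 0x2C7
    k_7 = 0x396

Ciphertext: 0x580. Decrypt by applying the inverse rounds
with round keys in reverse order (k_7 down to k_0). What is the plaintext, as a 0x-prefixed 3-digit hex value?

0x9BB

s_0 = ciphertext = 0x580
s_1 = InvRound(s_0, k_7) = 0x699
s_2 = InvRound(s_1, k_6) = 0x69D
s_3 = InvRound(s_2, k_5) = 0xE4B
s_4 = InvRound(s_3, k_4) = 0x15B
s_5 = InvRound(s_4, k_3) = 0x121
s_6 = InvRound(s_5, k_2) = 0x498
s_7 = InvRound(s_6, k_1) = 0x614
s_8 = InvRound(s_7, k_0) = 0x9BB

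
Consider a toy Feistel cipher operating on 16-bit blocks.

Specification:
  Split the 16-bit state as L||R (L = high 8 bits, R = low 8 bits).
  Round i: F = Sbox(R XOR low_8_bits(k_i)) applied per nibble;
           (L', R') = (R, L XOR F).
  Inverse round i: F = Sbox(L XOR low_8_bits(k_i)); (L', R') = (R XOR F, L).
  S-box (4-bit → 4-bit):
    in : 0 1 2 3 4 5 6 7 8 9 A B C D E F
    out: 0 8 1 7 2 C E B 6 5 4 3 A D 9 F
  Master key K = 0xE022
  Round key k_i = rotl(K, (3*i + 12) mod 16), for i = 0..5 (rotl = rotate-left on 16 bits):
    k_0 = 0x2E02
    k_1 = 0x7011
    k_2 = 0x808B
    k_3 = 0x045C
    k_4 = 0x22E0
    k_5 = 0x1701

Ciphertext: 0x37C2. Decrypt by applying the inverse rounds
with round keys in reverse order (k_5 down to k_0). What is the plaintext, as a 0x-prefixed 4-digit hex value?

s_0 = ciphertext = 0x37C2
s_1 = InvRound(s_0, k_5) = 0xBC37
s_2 = InvRound(s_1, k_4) = 0xFDBC
s_3 = InvRound(s_2, k_3) = 0xF4FD
s_4 = InvRound(s_3, k_2) = 0x42F4
s_5 = InvRound(s_4, k_1) = 0x3342
s_6 = InvRound(s_5, k_0) = 0x3A33

0x3A33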